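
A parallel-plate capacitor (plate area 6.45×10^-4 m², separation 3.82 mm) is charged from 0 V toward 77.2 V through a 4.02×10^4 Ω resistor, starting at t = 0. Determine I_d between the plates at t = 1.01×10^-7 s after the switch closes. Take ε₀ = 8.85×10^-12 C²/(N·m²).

3.57×10^-4 A

C = ε₀A/d = (8.85×10^-12)(6.45×10^-4)/(3.82×10^-3) = 1.494×10^-12 F, so τ = RC = 6.006×10^-8 s.
The conduction current is I(t) = (V₀/R) e^(−t/τ), and the displacement current between the plates equals it.
t/τ = 1.682; I_d = (77.2/4.02×10^4) · e^(−1.682) = (1.920×10^-3)(0.1860) = 3.57×10^-4 A.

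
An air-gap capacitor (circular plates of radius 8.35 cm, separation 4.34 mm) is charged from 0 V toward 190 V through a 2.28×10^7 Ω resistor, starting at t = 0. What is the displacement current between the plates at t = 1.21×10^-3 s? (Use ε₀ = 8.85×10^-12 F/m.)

With C = ε₀A/d = (8.85×10^-12)(0.02190)/(4.34×10^-3) = 4.466×10^-11 F, the time constant is τ = RC = 1.018×10^-3 s, so t/τ = 1.189 and e^(−t/τ) = 0.3045.
I_d = I_cond = (V₀/R) e^(−t/τ) = (8.333×10^-6)(0.3045) = 2.54×10^-6 A.

2.54×10^-6 A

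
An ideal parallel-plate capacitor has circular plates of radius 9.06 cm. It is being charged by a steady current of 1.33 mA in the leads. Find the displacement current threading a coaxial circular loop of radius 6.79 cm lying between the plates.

Between the plates the displacement current equals the wire current: I_d = 1.33 mA = 1.33×10^-3 A.
Since J_d is uniform, the enclosed fraction is (r/R)² = 0.5617, giving I_d,enc = 7.47×10^-4 A.

7.47×10^-4 A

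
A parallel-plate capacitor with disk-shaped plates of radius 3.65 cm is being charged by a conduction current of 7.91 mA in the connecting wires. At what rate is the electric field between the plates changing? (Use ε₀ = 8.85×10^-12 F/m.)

2.14×10^11 V/(m·s)

By continuity, I_d in the gap equals the 7.91 mA flowing in the wire.
Inverting I_d = ε₀ A dE/dt gives dE/dt = 7.91×10^-3 / (8.85×10^-12 · 4.185×10^-3) = 2.14×10^11 V/(m·s).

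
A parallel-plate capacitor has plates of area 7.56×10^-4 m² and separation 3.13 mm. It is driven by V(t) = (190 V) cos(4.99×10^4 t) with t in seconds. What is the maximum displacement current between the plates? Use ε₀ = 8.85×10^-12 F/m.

C = ε₀A/d = (8.85×10^-12)(7.56×10^-4)/(3.13×10^-3) = 2.138×10^-12 F; ω = 4.99×10^4 rad/s.
I_d = C dV/dt, so |I_d|_max = C V₀ ω = (2.138×10^-12)(190)(4.99×10^4) = 2.03×10^-5 A.

2.03×10^-5 A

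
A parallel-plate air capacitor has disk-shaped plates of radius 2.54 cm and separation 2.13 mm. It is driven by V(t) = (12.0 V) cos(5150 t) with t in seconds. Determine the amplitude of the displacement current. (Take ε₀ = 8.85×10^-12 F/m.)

C = ε₀A/d = (8.85×10^-12)(2.027×10^-3)/(2.13×10^-3) = 8.422×10^-12 F; ω = 5150 rad/s.
I_d = C dV/dt, so |I_d|_max = C V₀ ω = (8.422×10^-12)(12.0)(5150) = 5.20×10^-7 A.

5.20×10^-7 A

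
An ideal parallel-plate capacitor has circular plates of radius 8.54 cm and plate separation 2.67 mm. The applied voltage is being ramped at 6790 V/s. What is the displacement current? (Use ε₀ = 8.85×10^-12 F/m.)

The field between the plates is E = V/d, so dE/dt = (6790)/(2.67×10^-3 m) = 2.543×10^6 V/(m·s).
I_d = ε₀ A (dE/dt) = (8.85×10^-12)(0.02291)(2.543×10^6) = 5.16×10^-7 A.

5.16×10^-7 A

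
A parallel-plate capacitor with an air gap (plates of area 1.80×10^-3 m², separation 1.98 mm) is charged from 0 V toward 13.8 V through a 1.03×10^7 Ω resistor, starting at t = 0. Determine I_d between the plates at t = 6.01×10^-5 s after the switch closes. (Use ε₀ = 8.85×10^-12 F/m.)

6.49×10^-7 A

With C = ε₀A/d = (8.85×10^-12)(1.80×10^-3)/(1.98×10^-3) = 8.045×10^-12 F, the time constant is τ = RC = 8.286×10^-5 s, so t/τ = 0.7253 and e^(−t/τ) = 0.4842.
I_d = I_cond = (V₀/R) e^(−t/τ) = (1.340×10^-6)(0.4842) = 6.49×10^-7 A.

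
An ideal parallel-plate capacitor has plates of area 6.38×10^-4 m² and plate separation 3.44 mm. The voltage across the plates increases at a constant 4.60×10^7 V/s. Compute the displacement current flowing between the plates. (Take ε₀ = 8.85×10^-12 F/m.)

7.55×10^-5 A

E = V/d so dE/dt = (dV/dt)/d = 1.337×10^10 V/(m·s), and I_d = ε₀ A dE/dt = (8.85×10^-12)(6.38×10^-4)(1.337×10^10) = 7.55×10^-5 A.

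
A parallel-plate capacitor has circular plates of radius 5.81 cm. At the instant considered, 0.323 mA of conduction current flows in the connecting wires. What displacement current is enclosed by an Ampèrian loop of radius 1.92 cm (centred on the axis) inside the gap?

3.53×10^-5 A

Between the plates the displacement current equals the wire current: I_d = 0.323 mA = 3.23×10^-4 A.
The field is uniform, so I_d,enc = I_d (r/R)² = (3.23×10^-4)(1.92/5.81)² = 3.53×10^-5 A.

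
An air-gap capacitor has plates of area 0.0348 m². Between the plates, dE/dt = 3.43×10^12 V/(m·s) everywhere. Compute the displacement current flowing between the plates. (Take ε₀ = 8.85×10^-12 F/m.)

I_d = ε₀ A (dE/dt) = (8.85×10^-12)(0.0348 m²)(3.43×10^12) = 1.06 A.

1.06 A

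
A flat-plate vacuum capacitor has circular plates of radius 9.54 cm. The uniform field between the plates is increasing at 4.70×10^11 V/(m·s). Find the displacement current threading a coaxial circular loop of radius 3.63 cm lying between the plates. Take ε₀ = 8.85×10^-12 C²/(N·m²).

I_d = ε₀ dΦ_E/dt = ε₀ πR² (dE/dt) = (8.85×10^-12)(0.02859)(4.70×10^11) = 0.1189 A through the full plate area.
Through an area πr² the displacement current is I_d·(πr²/πR²) = I_d (r/R)² = 0.0172 A.

0.0172 A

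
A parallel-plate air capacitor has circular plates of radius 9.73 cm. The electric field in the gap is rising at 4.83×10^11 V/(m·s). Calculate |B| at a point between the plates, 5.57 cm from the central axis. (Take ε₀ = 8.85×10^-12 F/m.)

1.50×10^-7 T

I_d = ε₀ dΦ_E/dt = ε₀ πR² (dE/dt) = (8.85×10^-12)(0.02974)(4.83×10^11) = 0.1271 A through the full plate area.
An Ampèrian loop of radius r encloses a fraction (r/R)² of I_d. Then B·2πr = μ₀ I_d (r/R)², giving B = μ₀ I_d r/(2πR²) = 1.50×10^-7 T.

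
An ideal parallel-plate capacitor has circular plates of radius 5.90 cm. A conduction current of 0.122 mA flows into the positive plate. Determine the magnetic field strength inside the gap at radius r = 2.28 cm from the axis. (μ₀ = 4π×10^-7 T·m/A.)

By continuity the displacement current in the gap matches the conduction current: I_d = 1.22×10^-4 A.
For r < R the Ampère–Maxwell law gives B(2πr) = μ₀ I_d (r²/R²), so B = μ₀ I_d r/(2πR²) = (4π×10^-7)(1.22×10^-4)(0.0228)/(2π·0.0590²) = 1.60×10^-10 T.

1.60×10^-10 T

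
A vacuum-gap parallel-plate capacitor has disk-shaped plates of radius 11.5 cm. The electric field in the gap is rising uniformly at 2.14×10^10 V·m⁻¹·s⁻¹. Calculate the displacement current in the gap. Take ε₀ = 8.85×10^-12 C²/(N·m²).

7.87×10^-3 A

With a uniform field, Φ_E = EA, so I_d = ε₀ A dE/dt = 7.87×10^-3 A.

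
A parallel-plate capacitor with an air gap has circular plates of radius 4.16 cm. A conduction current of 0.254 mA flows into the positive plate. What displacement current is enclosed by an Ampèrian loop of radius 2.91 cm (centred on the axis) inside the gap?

1.24×10^-4 A

No conduction current crosses the gap, so I_d there equals the 2.54×10^-4 A in the leads.
The field is uniform, so I_d,enc = I_d (r/R)² = (2.54×10^-4)(2.91/4.16)² = 1.24×10^-4 A.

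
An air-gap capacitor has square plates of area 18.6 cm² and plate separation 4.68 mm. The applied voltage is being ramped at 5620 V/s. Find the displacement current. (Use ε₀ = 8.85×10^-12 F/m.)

The displacement current equals the charging current C dV/dt. With C = ε₀A/d = (8.85×10^-12)(1.86×10^-3)/(4.68×10^-3) = 3.517×10^-12 F, I_d = (3.517×10^-12)(5620) = 1.98×10^-8 A.

1.98×10^-8 A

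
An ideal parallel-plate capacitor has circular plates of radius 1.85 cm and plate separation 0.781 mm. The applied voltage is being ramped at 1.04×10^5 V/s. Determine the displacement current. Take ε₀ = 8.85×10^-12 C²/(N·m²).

1.27×10^-6 A

The displacement current equals the charging current C dV/dt. With C = ε₀A/d = (8.85×10^-12)(1.075×10^-3)/(7.81×10^-4) = 1.218×10^-11 F, I_d = (1.218×10^-11)(1.04×10^5) = 1.27×10^-6 A.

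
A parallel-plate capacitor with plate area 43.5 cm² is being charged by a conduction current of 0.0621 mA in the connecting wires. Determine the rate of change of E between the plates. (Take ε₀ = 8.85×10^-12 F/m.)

Charge continuity gives I_d = I = 6.21×10^-5 A between the plates.
Then dE/dt = I_d/(ε₀A) = 1.61×10^9 V/(m·s).

1.61×10^9 V/(m·s)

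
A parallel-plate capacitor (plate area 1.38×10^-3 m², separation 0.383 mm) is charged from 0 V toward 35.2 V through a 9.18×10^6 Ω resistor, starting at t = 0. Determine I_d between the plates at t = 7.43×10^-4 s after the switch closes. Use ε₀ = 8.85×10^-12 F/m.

3.03×10^-7 A

C = ε₀A/d = (8.85×10^-12)(1.38×10^-3)/(3.83×10^-4) = 3.189×10^-11 F, so τ = RC = 2.928×10^-4 s.
The conduction current is I(t) = (V₀/R) e^(−t/τ), and the displacement current between the plates equals it.
t/τ = 2.538; I_d = (35.2/9.18×10^6) · e^(−2.538) = (3.834×10^-6)(0.07902) = 3.03×10^-7 A.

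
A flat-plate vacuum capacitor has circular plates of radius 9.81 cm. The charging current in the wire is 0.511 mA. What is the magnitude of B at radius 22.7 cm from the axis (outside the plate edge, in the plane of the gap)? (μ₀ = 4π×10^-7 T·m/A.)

Between the plates the displacement current equals the wire current: I_d = 0.511 mA = 5.11×10^-4 A.
For r ≥ R the full I_d is enclosed: B = μ₀ I_d/(2πr) = (4π×10^-7)(5.11×10^-4)/(2π·0.227) = 4.50×10^-10 T.

4.50×10^-10 T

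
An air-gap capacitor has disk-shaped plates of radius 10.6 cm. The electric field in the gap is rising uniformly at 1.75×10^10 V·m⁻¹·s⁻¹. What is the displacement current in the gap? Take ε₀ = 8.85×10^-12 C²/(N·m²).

I_d = ε₀ A (dE/dt) = (8.85×10^-12)(0.03530 m²)(1.75×10^10) = 5.47×10^-3 A.

5.47×10^-3 A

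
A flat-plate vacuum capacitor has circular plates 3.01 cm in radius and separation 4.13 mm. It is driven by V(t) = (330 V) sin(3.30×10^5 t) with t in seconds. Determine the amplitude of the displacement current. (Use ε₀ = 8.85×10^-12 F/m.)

(dE/dt)_max = V₀ω/d = 2.637×10^10 V/(m·s); ω = 3.30×10^5 rad/s.
I_d,max = ε₀ A (dE/dt)_max = (8.85×10^-12)(2.846×10^-3)(2.637×10^10) = 6.64×10^-4 A.

6.64×10^-4 A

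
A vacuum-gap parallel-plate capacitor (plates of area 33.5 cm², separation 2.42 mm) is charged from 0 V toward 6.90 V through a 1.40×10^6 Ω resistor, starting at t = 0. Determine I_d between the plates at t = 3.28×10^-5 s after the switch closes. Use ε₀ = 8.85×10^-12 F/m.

7.28×10^-7 A

C = ε₀A/d = (8.85×10^-12)(3.35×10^-3)/(2.42×10^-3) = 1.225×10^-11 F, so τ = RC = 1.715×10^-5 s.
The conduction current is I(t) = (V₀/R) e^(−t/τ), and the displacement current between the plates equals it.
t/τ = 1.913; I_d = (6.90/1.40×10^6) · e^(−1.913) = (4.929×10^-6)(0.1476) = 7.28×10^-7 A.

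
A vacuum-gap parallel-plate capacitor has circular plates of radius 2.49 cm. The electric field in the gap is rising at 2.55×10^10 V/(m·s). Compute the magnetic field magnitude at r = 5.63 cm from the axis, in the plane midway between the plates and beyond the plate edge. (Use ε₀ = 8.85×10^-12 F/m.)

I_d = ε₀ dΦ_E/dt = ε₀ πR² (dE/dt) = (8.85×10^-12)(1.948×10^-3)(2.55×10^10) = 4.396×10^-4 A through the full plate area.
With r > R the enclosed displacement current is the full I_d; B = μ₀ I_d / (2πr) = 1.56×10^-9 T.

1.56×10^-9 T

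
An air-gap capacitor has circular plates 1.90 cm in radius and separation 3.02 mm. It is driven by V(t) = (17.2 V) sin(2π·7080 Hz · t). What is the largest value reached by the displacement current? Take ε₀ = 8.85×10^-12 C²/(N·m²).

(dE/dt)_max = V₀ω/d = 2.533×10^8 V/(m·s); ω = 2πf = 4.448×10^4 rad/s.
I_d,max = ε₀ A (dE/dt)_max = (8.85×10^-12)(1.134×10^-3)(2.533×10^8) = 2.54×10^-6 A.

2.54×10^-6 A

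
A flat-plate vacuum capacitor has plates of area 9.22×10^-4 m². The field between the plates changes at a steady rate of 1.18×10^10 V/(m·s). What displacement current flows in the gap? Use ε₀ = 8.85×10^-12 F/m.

The displacement current is ε₀ times dΦ_E/dt = ε₀ A dE/dt = (8.85×10^-12)(9.22×10^-4)(1.18×10^10) = 9.63×10^-5 A.

9.63×10^-5 A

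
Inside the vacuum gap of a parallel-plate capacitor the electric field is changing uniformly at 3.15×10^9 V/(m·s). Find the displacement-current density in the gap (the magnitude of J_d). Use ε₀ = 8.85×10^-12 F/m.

J_d = ε₀ dE/dt = (8.85×10^-12)(3.15×10^9) = 0.0279 A/m².

0.0279 A/m²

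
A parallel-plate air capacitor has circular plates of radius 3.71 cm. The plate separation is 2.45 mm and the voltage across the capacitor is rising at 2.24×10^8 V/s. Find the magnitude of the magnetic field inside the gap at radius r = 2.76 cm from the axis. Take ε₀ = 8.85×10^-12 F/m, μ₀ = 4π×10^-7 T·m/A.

1.40×10^-8 T

With E = V/d, dE/dt = 9.143×10^10 V/(m·s) and πR² = 4.324×10^-3 m², giving I_d = ε₀ πR² dE/dt = 3.499×10^-3 A.
An Ampèrian loop of radius r encloses a fraction (r/R)² of I_d. Then B·2πr = μ₀ I_d (r/R)², giving B = μ₀ I_d r/(2πR²) = 1.40×10^-8 T.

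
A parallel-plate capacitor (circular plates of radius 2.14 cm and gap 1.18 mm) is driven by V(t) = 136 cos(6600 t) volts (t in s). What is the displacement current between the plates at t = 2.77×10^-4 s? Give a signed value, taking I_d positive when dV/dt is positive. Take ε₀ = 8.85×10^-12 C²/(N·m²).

-9.37×10^-6 A

dV/dt = (136)(6600)·−sin(1.8282) = -8.680×10^5 V/s.
I_d = C dV/dt with C = ε₀A/d = (8.85×10^-12)(1.439×10^-3)/(1.18×10^-3) = 1.079×10^-11 F, so I_d = (1.079×10^-11)(-8.680×10^5) = -9.37×10^-6 A.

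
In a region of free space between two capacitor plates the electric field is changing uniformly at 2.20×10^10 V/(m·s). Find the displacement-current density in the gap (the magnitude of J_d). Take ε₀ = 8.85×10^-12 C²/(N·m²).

0.195 A/m²

The displacement-current density is ε₀ ∂E/∂t = (8.85×10^-12)(2.20×10^10) = 0.195 A/m².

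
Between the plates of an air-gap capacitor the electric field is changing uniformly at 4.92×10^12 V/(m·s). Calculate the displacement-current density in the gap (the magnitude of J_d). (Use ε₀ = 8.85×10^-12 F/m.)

J_d = ε₀ dE/dt = (8.85×10^-12)(4.92×10^12) = 43.5 A/m².

43.5 A/m²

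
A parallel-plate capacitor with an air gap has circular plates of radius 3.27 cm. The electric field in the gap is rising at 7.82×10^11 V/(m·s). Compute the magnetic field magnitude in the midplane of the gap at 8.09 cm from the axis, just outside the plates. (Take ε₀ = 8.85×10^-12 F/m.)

5.75×10^-8 T

I_d = ε₀ dΦ_E/dt = ε₀ πR² (dE/dt) = (8.85×10^-12)(3.359×10^-3)(7.82×10^11) = 0.02325 A through the full plate area.
With r > R the enclosed displacement current is the full I_d; B = μ₀ I_d / (2πr) = 5.75×10^-8 T.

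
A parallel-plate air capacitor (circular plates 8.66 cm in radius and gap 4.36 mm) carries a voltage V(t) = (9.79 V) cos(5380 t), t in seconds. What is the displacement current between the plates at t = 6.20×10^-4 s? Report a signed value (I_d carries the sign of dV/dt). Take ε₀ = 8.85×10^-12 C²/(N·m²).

4.86×10^-7 A

C = ε₀A/d = (8.85×10^-12)(0.02356)/(4.36×10^-3) = 4.782×10^-11 F. dV/dt = V₀ω·−sin(ωt); at ωt = 3.3356 rad this factor is 0.1928.
I_d = C dV/dt = (4.782×10^-11)(9.79)(5380)(0.1928) = 4.86×10^-7 A.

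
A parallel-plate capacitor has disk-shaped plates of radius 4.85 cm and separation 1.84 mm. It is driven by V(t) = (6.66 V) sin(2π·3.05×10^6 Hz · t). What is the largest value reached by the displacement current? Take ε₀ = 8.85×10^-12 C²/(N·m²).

4.54×10^-3 A

The displacement current equals the conduction current C dV/dt, which peaks at C V₀ ω.
With C = ε₀A/d = (8.85×10^-12)(7.390×10^-3)/(1.84×10^-3) = 3.554×10^-11 F and ω = 2πf = 1.916×10^7 rad/s, I_d,max = (3.554×10^-11)(6.66)(1.916×10^7) = 4.54×10^-3 A.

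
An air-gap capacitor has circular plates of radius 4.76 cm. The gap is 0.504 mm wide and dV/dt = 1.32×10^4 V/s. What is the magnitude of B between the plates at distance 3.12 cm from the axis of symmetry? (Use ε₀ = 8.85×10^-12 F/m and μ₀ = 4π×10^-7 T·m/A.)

4.54×10^-12 T

dE/dt = (dV/dt)/d = 2.619×10^7 V/(m·s); I_d = ε₀(πR²)(dE/dt) = (8.85×10^-12)(7.118×10^-3)(2.619×10^7) = 1.650×10^-6 A.
For r < R the Ampère–Maxwell law gives B(2πr) = μ₀ I_d (r²/R²), so B = μ₀ I_d r/(2πR²) = (4π×10^-7)(1.650×10^-6)(0.0312)/(2π·0.0476²) = 4.54×10^-12 T.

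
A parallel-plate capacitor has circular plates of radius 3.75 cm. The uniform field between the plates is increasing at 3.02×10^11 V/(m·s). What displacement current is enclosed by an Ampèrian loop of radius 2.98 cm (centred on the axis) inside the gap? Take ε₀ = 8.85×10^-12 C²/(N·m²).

7.46×10^-3 A

I_d = ε₀ dΦ_E/dt = ε₀ πR² (dE/dt) = (8.85×10^-12)(4.418×10^-3)(3.02×10^11) = 0.01181 A through the full plate area.
Through an area πr² the displacement current is I_d·(πr²/πR²) = I_d (r/R)² = 7.46×10^-3 A.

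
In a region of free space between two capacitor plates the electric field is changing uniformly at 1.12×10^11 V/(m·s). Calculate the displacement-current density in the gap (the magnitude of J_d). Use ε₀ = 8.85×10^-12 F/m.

J_d = ε₀ dE/dt = (8.85×10^-12)(1.12×10^11) = 0.991 A/m².

0.991 A/m²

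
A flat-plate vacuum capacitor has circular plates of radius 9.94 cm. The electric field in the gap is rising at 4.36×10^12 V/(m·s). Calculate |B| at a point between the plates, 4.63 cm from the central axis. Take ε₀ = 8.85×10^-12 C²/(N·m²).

1.12×10^-6 T

I_d = ε₀ dΦ_E/dt = ε₀ πR² (dE/dt) = (8.85×10^-12)(0.03104)(4.36×10^12) = 1.198 A through the full plate area.
∮B·dl = μ₀ I_d,enc with I_d,enc = I_d r²/R² = 0.2599 A; so B = μ₀ I_d,enc/(2πr) = 1.12×10^-6 T.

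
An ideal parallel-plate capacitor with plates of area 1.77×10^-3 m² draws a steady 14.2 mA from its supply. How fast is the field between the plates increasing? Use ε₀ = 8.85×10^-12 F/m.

The displacement current between the plates equals the conduction current, I_d = 14.2 mA.
Then dE/dt = I_d/(ε₀A) = 9.07×10^11 V/(m·s).

9.07×10^11 V/(m·s)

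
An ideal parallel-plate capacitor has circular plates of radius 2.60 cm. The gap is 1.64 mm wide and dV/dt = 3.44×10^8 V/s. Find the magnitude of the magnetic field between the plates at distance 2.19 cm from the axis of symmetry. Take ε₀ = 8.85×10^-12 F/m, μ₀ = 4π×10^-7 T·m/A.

2.55×10^-8 T

I_d = C dV/dt with C = ε₀πR²/d = 1.146×10^-11 F, so I_d = (1.146×10^-11)(3.44×10^8) = 3.942×10^-3 A.
∮B·dl = μ₀ I_d,enc with I_d,enc = I_d r²/R² = 2.797×10^-3 A; so B = μ₀ I_d,enc/(2πr) = 2.55×10^-8 T.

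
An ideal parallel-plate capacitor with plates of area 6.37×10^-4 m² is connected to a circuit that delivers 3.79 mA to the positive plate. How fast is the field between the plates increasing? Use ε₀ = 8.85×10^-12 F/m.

6.72×10^11 V/(m·s)

The displacement current between the plates equals the conduction current, I_d = 3.79 mA.
Since I_d = ε₀ A dE/dt, dE/dt = I_d/(ε₀A) = (3.79×10^-3)/((8.85×10^-12)(6.37×10^-4)) = 6.72×10^11 V/(m·s).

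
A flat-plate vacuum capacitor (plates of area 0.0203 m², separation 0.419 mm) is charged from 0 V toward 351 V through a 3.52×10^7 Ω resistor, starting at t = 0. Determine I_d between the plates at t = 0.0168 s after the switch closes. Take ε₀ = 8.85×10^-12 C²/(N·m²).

With C = ε₀A/d = (8.85×10^-12)(0.0203)/(4.19×10^-4) = 4.288×10^-10 F, the time constant is τ = RC = 0.01509 s, so t/τ = 1.113 and e^(−t/τ) = 0.3286.
I_d = I_cond = (V₀/R) e^(−t/τ) = (9.972×10^-6)(0.3286) = 3.28×10^-6 A.

3.28×10^-6 A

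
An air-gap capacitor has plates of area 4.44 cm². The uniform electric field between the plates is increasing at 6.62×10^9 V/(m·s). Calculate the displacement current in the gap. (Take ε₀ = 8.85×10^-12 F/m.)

The displacement current is ε₀ times dΦ_E/dt = ε₀ A dE/dt = (8.85×10^-12)(4.44×10^-4)(6.62×10^9) = 2.60×10^-5 A.

2.60×10^-5 A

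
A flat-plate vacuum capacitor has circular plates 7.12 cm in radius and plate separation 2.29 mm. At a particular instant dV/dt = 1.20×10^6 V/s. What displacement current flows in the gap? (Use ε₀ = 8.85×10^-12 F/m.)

7.39×10^-5 A

C = ε₀A/d = (8.85×10^-12)(0.01593)/(2.29×10^-3) = 6.156×10^-11 F.
I_d = C dV/dt = (6.156×10^-11)(1.20×10^6) = 7.39×10^-5 A.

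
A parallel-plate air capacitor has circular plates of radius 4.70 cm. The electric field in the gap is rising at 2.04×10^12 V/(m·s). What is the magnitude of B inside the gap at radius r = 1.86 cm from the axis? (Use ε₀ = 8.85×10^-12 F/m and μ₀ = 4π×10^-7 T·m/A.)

2.11×10^-7 T

Through the whole plate area (πR² = 6.940×10^-3 m²), I_d = ε₀ πR² dE/dt = 0.1253 A.
An Ampèrian loop of radius r encloses a fraction (r/R)² of I_d. Then B·2πr = μ₀ I_d (r/R)², giving B = μ₀ I_d r/(2πR²) = 2.11×10^-7 T.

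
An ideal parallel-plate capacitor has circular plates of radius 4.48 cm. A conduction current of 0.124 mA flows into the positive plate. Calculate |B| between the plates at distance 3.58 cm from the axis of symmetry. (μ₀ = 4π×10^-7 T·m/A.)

Between the plates the displacement current equals the wire current: I_d = 0.124 mA = 1.24×10^-4 A.
An Ampèrian loop of radius r encloses a fraction (r/R)² of I_d. Then B·2πr = μ₀ I_d (r/R)², giving B = μ₀ I_d r/(2πR²) = 4.42×10^-10 T.

4.42×10^-10 T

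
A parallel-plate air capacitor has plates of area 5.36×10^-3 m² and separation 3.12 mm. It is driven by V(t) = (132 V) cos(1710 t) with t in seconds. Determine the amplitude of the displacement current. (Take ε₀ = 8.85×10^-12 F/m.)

C = ε₀A/d = (8.85×10^-12)(5.36×10^-3)/(3.12×10^-3) = 1.520×10^-11 F; ω = 1710 rad/s.
I_d = C dV/dt, so |I_d|_max = C V₀ ω = (1.520×10^-11)(132)(1710) = 3.43×10^-6 A.

3.43×10^-6 A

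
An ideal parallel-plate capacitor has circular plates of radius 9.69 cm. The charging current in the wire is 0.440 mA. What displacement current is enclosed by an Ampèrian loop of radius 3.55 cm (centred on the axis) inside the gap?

5.91×10^-5 A

No conduction current crosses the gap, so I_d there equals the 4.40×10^-4 A in the leads.
The field is uniform, so I_d,enc = I_d (r/R)² = (4.40×10^-4)(3.55/9.69)² = 5.91×10^-5 A.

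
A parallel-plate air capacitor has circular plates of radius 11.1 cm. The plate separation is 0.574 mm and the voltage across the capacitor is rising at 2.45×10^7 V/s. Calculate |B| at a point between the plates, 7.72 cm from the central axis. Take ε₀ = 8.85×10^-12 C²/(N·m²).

dE/dt = (dV/dt)/d = 4.268×10^10 V/(m·s); I_d = ε₀(πR²)(dE/dt) = (8.85×10^-12)(0.03871)(4.268×10^10) = 0.01462 A.
For r < R the Ampère–Maxwell law gives B(2πr) = μ₀ I_d (r²/R²), so B = μ₀ I_d r/(2πR²) = (4π×10^-7)(0.01462)(0.0772)/(2π·0.111²) = 1.83×10^-8 T.

1.83×10^-8 T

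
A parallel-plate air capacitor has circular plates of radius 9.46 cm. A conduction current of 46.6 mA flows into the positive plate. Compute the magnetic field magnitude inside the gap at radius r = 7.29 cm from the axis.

7.59×10^-8 T

Between the plates the displacement current equals the wire current: I_d = 46.6 mA = 0.0466 A.
∮B·dl = μ₀ I_d,enc with I_d,enc = I_d r²/R² = 0.02767 A; so B = μ₀ I_d,enc/(2πr) = 7.59×10^-8 T.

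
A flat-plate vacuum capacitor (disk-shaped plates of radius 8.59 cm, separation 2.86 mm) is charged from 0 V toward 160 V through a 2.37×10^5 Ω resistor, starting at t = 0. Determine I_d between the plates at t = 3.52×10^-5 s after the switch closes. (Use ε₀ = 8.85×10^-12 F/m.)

8.51×10^-5 A

C = ε₀A/d = (8.85×10^-12)(0.02318)/(2.86×10^-3) = 7.173×10^-11 F and τ = RC = 1.700×10^-5 s. I_d in the gap equals the RC charging current.
I_d(t) = (V₀/R) e^(−t/τ) = 6.751×10^-4 · e^(−2.071) = 8.51×10^-5 A.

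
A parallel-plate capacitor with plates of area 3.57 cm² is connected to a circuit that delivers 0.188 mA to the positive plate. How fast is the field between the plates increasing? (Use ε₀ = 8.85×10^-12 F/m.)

By continuity, I_d in the gap equals the 0.188 mA flowing in the wire.
Inverting I_d = ε₀ A dE/dt gives dE/dt = 1.88×10^-4 / (8.85×10^-12 · 3.57×10^-4) = 5.95×10^10 V/(m·s).

5.95×10^10 V/(m·s)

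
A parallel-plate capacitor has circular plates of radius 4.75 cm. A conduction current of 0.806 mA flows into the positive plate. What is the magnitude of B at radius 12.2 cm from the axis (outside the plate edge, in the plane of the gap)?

Between the plates the displacement current equals the wire current: I_d = 0.806 mA = 8.06×10^-4 A.
For r ≥ R the full I_d is enclosed: B = μ₀ I_d/(2πr) = (4π×10^-7)(8.06×10^-4)/(2π·0.122) = 1.32×10^-9 T.

1.32×10^-9 T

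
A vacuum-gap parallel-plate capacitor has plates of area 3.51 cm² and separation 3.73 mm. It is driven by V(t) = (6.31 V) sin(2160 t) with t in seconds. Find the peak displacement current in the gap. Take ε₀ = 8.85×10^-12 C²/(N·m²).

The displacement current equals the conduction current C dV/dt, which peaks at C V₀ ω.
With C = ε₀A/d = (8.85×10^-12)(3.51×10^-4)/(3.73×10^-3) = 8.328×10^-13 F and ω = 2160 rad/s, I_d,max = (8.328×10^-13)(6.31)(2160) = 1.14×10^-8 A.

1.14×10^-8 A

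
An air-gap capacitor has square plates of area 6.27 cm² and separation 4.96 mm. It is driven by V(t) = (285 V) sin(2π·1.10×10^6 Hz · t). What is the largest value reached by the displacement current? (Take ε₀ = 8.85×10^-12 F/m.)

C = ε₀A/d = (8.85×10^-12)(6.27×10^-4)/(4.96×10^-3) = 1.119×10^-12 F; ω = 2πf = 6.912×10^6 rad/s.
I_d = C dV/dt, so |I_d|_max = C V₀ ω = (1.119×10^-12)(285)(6.912×10^6) = 2.20×10^-3 A.

2.20×10^-3 A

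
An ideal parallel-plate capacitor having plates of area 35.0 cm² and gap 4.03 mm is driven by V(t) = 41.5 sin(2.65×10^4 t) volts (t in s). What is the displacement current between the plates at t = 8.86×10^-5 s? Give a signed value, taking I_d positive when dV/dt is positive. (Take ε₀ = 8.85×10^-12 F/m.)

-5.93×10^-6 A

dE/dt = (V₀ω/d)·cos(ωt) with ωt = 2.3479 rad: (41.5)(2.65×10^4)(-0.7012)/(4.03×10^-3) = -1.914×10^8 V/(m·s).
I_d = ε₀ A dE/dt = (8.85×10^-12)(3.50×10^-3)(-1.914×10^8) = -5.93×10^-6 A.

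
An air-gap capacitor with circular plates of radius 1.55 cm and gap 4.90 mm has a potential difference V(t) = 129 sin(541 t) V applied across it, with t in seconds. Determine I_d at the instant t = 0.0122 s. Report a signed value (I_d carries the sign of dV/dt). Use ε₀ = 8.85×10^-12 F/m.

C = ε₀A/d = (8.85×10^-12)(7.548×10^-4)/(4.90×10^-3) = 1.363×10^-12 F. dV/dt = V₀ω·cos(ωt); at ωt = 6.6002 rad this factor is 0.9502.
I_d = C dV/dt = (1.363×10^-12)(129)(541)(0.9502) = 9.04×10^-8 A.

9.04×10^-8 A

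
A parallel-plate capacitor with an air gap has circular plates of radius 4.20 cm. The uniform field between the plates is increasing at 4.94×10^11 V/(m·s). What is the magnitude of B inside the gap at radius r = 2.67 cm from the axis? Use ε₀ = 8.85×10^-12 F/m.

7.33×10^-8 T

Through the whole plate area (πR² = 5.542×10^-3 m²), I_d = ε₀ πR² dE/dt = 0.02423 A.
An Ampèrian loop of radius r encloses a fraction (r/R)² of I_d. Then B·2πr = μ₀ I_d (r/R)², giving B = μ₀ I_d r/(2πR²) = 7.33×10^-8 T.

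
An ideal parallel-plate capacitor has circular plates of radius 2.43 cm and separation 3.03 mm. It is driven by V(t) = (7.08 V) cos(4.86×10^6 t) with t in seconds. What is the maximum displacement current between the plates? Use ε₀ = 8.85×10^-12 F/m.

The displacement current equals the conduction current C dV/dt, which peaks at C V₀ ω.
With C = ε₀A/d = (8.85×10^-12)(1.855×10^-3)/(3.03×10^-3) = 5.418×10^-12 F and ω = 4.86×10^6 rad/s, I_d,max = (5.418×10^-12)(7.08)(4.86×10^6) = 1.86×10^-4 A.

1.86×10^-4 A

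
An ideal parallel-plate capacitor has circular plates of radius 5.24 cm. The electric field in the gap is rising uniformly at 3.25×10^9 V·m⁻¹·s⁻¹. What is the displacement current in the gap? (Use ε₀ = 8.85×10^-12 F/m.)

2.48×10^-4 A

I_d = ε₀ A (dE/dt) = (8.85×10^-12)(8.626×10^-3 m²)(3.25×10^9) = 2.48×10^-4 A.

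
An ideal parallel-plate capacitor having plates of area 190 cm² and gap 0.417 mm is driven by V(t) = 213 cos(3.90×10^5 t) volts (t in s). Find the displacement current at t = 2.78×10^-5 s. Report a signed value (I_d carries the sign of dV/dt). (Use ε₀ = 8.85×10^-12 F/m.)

dV/dt = (213)(3.90×10^5)·−sin(10.842) = 8.209×10^7 V/s.
I_d = C dV/dt with C = ε₀A/d = (8.85×10^-12)(0.0190)/(4.17×10^-4) = 4.032×10^-10 F, so I_d = (4.032×10^-10)(8.209×10^7) = 0.0331 A.

0.0331 A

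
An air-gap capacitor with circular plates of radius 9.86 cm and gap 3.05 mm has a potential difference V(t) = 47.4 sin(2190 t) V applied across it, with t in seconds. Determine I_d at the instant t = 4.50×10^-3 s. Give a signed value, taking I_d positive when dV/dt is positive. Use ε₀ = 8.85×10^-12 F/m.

dV/dt = (47.4)(2190)·cos(9.855) = -9.435×10^4 V/s.
I_d = C dV/dt with C = ε₀A/d = (8.85×10^-12)(0.03054)/(3.05×10^-3) = 8.862×10^-11 F, so I_d = (8.862×10^-11)(-9.435×10^4) = -8.36×10^-6 A.

-8.36×10^-6 A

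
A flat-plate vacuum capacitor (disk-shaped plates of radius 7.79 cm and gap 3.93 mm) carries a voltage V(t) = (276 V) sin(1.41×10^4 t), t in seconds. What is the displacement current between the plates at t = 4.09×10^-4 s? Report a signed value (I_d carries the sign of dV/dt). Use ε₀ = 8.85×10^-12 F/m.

1.45×10^-4 A

C = ε₀A/d = (8.85×10^-12)(0.01906)/(3.93×10^-3) = 4.292×10^-11 F. dV/dt = V₀ω·cos(ωt); at ωt = 5.7669 rad this factor is 0.8697.
I_d = C dV/dt = (4.292×10^-11)(276)(1.41×10^4)(0.8697) = 1.45×10^-4 A.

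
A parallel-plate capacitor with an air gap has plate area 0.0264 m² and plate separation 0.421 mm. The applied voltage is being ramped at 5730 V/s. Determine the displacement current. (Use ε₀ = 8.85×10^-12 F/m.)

C = ε₀A/d = (8.85×10^-12)(0.0264)/(4.21×10^-4) = 5.550×10^-10 F.
I_d = C dV/dt = (5.550×10^-10)(5730) = 3.18×10^-6 A.

3.18×10^-6 A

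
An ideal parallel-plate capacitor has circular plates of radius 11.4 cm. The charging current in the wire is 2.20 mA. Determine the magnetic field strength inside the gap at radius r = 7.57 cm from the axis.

By continuity the displacement current in the gap matches the conduction current: I_d = 2.20×10^-3 A.
∮B·dl = μ₀ I_d,enc with I_d,enc = I_d r²/R² = 9.701×10^-4 A; so B = μ₀ I_d,enc/(2πr) = 2.56×10^-9 T.

2.56×10^-9 T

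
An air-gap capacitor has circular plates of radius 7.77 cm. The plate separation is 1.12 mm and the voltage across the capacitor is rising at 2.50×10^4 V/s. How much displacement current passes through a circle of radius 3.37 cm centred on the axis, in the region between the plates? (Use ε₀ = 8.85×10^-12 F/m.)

7.05×10^-7 A

dE/dt = (dV/dt)/d = 2.232×10^7 V/(m·s); I_d = ε₀(πR²)(dE/dt) = (8.85×10^-12)(0.01897)(2.232×10^7) = 3.747×10^-6 A.
The field is uniform, so I_d,enc = I_d (r/R)² = (3.747×10^-6)(3.37/7.77)² = 7.05×10^-7 A.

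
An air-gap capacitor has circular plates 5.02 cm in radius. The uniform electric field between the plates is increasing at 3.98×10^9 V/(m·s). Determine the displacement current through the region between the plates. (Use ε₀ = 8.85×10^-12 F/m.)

2.79×10^-4 A

I_d = ε₀ A (dE/dt) = (8.85×10^-12)(7.917×10^-3 m²)(3.98×10^9) = 2.79×10^-4 A.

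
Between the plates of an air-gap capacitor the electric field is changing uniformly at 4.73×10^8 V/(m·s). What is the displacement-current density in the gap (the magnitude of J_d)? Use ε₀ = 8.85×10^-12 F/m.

The displacement-current density is ε₀ ∂E/∂t = (8.85×10^-12)(4.73×10^8) = 4.19×10^-3 A/m².

4.19×10^-3 A/m²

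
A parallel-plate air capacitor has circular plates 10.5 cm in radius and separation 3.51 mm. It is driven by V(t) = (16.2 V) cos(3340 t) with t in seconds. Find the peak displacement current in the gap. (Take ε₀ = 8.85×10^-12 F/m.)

(dE/dt)_max = V₀ω/d = 1.542×10^7 V/(m·s); ω = 3340 rad/s.
I_d,max = ε₀ A (dE/dt)_max = (8.85×10^-12)(0.03464)(1.542×10^7) = 4.73×10^-6 A.

4.73×10^-6 A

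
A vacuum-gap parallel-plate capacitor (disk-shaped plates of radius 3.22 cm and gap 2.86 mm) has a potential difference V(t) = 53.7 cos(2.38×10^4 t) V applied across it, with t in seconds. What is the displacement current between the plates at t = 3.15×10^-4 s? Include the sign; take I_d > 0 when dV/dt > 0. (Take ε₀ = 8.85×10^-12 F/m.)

-1.21×10^-5 A

C = ε₀A/d = (8.85×10^-12)(3.257×10^-3)/(2.86×10^-3) = 1.008×10^-11 F. dV/dt = V₀ω·−sin(ωt); at ωt = 7.497 rad this factor is -0.9370.
I_d = C dV/dt = (1.008×10^-11)(53.7)(2.38×10^4)(-0.9370) = -1.21×10^-5 A.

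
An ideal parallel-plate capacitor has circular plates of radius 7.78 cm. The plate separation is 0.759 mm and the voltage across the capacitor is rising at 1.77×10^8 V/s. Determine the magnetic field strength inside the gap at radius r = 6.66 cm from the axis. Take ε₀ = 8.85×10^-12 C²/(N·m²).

8.64×10^-8 T

With E = V/d, dE/dt = 2.332×10^11 V/(m·s) and πR² = 0.01902 m², giving I_d = ε₀ πR² dE/dt = 0.03925 A.
For r < R the Ampère–Maxwell law gives B(2πr) = μ₀ I_d (r²/R²), so B = μ₀ I_d r/(2πR²) = (4π×10^-7)(0.03925)(0.0666)/(2π·0.0778²) = 8.64×10^-8 T.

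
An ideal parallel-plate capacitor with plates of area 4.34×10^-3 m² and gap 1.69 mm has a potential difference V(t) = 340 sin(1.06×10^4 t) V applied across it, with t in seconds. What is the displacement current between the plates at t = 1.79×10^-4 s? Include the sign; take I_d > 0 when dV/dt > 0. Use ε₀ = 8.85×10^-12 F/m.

-2.63×10^-5 A

dE/dt = (V₀ω/d)·cos(ωt) with ωt = 1.8974 rad: (340)(1.06×10^4)(-0.3208)/(1.69×10^-3) = -6.841×10^8 V/(m·s).
I_d = ε₀ A dE/dt = (8.85×10^-12)(4.34×10^-3)(-6.841×10^8) = -2.63×10^-5 A.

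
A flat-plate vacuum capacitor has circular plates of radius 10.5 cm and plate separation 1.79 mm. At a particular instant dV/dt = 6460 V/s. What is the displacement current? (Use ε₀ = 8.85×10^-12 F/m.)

The displacement current equals the charging current C dV/dt. With C = ε₀A/d = (8.85×10^-12)(0.03464)/(1.79×10^-3) = 1.713×10^-10 F, I_d = (1.713×10^-10)(6460) = 1.11×10^-6 A.

1.11×10^-6 A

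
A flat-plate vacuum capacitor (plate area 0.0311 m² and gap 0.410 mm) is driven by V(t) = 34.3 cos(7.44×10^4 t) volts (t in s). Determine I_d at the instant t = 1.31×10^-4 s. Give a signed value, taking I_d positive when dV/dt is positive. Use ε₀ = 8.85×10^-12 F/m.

C = ε₀A/d = (8.85×10^-12)(0.0311)/(4.10×10^-4) = 6.713×10^-10 F. dV/dt = V₀ω·−sin(ωt); at ωt = 9.7464 rad this factor is 0.3161.
I_d = C dV/dt = (6.713×10^-10)(34.3)(7.44×10^4)(0.3161) = 5.42×10^-4 A.

5.42×10^-4 A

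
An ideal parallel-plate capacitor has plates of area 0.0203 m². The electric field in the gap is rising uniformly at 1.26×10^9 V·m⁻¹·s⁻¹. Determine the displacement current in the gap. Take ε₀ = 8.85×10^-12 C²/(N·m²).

2.26×10^-4 A

I_d = ε₀ A (dE/dt) = (8.85×10^-12)(0.0203 m²)(1.26×10^9) = 2.26×10^-4 A.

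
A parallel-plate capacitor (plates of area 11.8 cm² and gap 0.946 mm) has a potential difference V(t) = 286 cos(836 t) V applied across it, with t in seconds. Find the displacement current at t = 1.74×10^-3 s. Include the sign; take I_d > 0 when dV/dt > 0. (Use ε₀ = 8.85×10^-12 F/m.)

-2.62×10^-6 A

C = ε₀A/d = (8.85×10^-12)(1.18×10^-3)/(9.46×10^-4) = 1.104×10^-11 F. dV/dt = V₀ω·−sin(ωt); at ωt = 1.45464 rad this factor is -0.9933.
I_d = C dV/dt = (1.104×10^-11)(286)(836)(-0.9933) = -2.62×10^-6 A.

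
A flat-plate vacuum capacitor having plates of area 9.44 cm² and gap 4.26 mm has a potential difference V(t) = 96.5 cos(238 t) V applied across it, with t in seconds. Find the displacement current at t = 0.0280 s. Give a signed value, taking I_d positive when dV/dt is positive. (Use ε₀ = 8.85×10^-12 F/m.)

-1.67×10^-8 A

C = ε₀A/d = (8.85×10^-12)(9.44×10^-4)/(4.26×10^-3) = 1.961×10^-12 F. dV/dt = V₀ω·−sin(ωt); at ωt = 6.664 rad this factor is -0.3717.
I_d = C dV/dt = (1.961×10^-12)(96.5)(238)(-0.3717) = -1.67×10^-8 A.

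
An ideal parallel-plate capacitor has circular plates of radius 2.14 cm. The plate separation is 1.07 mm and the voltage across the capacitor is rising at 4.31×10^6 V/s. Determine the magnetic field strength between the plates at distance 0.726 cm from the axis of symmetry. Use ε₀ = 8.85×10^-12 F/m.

dE/dt = (dV/dt)/d = 4.028×10^9 V/(m·s); I_d = ε₀(πR²)(dE/dt) = (8.85×10^-12)(1.439×10^-3)(4.028×10^9) = 5.130×10^-5 A.
∮B·dl = μ₀ I_d,enc with I_d,enc = I_d r²/R² = 5.904×10^-6 A; so B = μ₀ I_d,enc/(2πr) = 1.63×10^-10 T.

1.63×10^-10 T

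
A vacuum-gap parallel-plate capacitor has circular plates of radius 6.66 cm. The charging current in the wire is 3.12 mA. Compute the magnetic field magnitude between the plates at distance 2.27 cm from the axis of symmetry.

No conduction current crosses the gap, so I_d there equals the 3.12×10^-3 A in the leads.
An Ampèrian loop of radius r encloses a fraction (r/R)² of I_d. Then B·2πr = μ₀ I_d (r/R)², giving B = μ₀ I_d r/(2πR²) = 3.19×10^-9 T.

3.19×10^-9 T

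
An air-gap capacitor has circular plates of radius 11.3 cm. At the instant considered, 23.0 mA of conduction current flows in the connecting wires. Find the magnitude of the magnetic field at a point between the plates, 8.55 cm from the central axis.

No conduction current crosses the gap, so I_d there equals the 0.0230 A in the leads.
For r < R the Ampère–Maxwell law gives B(2πr) = μ₀ I_d (r²/R²), so B = μ₀ I_d r/(2πR²) = (4π×10^-7)(0.0230)(0.0855)/(2π·0.113²) = 3.08×10^-8 T.

3.08×10^-8 T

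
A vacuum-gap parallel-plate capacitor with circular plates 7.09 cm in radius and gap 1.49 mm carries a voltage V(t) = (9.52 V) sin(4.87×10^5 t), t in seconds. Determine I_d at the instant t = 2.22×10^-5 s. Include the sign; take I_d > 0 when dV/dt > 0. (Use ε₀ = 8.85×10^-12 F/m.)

C = ε₀A/d = (8.85×10^-12)(0.01579)/(1.49×10^-3) = 9.379×10^-11 F. dV/dt = V₀ω·cos(ωt); at ωt = 10.8114 rad this factor is -0.1831.
I_d = C dV/dt = (9.379×10^-11)(9.52)(4.87×10^5)(-0.1831) = -7.96×10^-5 A.

-7.96×10^-5 A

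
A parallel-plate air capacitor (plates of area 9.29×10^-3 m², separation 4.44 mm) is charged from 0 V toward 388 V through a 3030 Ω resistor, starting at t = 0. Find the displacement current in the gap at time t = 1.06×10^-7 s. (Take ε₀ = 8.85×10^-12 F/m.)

C = ε₀A/d = (8.85×10^-12)(9.29×10^-3)/(4.44×10^-3) = 1.852×10^-11 F and τ = RC = 5.612×10^-8 s. I_d in the gap equals the RC charging current.
I_d(t) = (V₀/R) e^(−t/τ) = 0.1281 · e^(−1.889) = 0.0194 A.

0.0194 A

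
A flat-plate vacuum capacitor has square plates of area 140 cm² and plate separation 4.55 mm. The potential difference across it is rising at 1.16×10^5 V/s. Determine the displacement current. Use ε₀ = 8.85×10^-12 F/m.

3.16×10^-6 A

E = V/d so dE/dt = (dV/dt)/d = 2.549×10^7 V/(m·s), and I_d = ε₀ A dE/dt = (8.85×10^-12)(0.0140)(2.549×10^7) = 3.16×10^-6 A.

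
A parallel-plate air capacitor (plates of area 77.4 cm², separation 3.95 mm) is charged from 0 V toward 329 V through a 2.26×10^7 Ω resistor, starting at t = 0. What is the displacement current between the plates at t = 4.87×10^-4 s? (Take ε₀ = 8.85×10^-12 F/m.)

C = ε₀A/d = (8.85×10^-12)(7.74×10^-3)/(3.95×10^-3) = 1.734×10^-11 F and τ = RC = 3.919×10^-4 s. I_d in the gap equals the RC charging current.
I_d(t) = (V₀/R) e^(−t/τ) = 1.456×10^-5 · e^(−1.243) = 4.20×10^-6 A.

4.20×10^-6 A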